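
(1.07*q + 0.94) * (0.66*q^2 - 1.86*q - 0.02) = 0.7062*q^3 - 1.3698*q^2 - 1.7698*q - 0.0188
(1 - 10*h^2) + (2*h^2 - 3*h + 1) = -8*h^2 - 3*h + 2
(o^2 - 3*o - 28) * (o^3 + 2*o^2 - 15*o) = o^5 - o^4 - 49*o^3 - 11*o^2 + 420*o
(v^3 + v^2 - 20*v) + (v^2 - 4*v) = v^3 + 2*v^2 - 24*v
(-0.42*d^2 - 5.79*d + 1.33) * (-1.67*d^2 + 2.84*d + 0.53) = 0.7014*d^4 + 8.4765*d^3 - 18.8873*d^2 + 0.7085*d + 0.7049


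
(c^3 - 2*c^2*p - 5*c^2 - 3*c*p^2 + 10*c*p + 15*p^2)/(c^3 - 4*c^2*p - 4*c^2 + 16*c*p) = (c^3 - 2*c^2*p - 5*c^2 - 3*c*p^2 + 10*c*p + 15*p^2)/(c*(c^2 - 4*c*p - 4*c + 16*p))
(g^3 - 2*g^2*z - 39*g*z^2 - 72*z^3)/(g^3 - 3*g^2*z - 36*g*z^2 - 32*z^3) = (g^2 + 6*g*z + 9*z^2)/(g^2 + 5*g*z + 4*z^2)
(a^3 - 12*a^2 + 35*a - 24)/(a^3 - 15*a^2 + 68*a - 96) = (a - 1)/(a - 4)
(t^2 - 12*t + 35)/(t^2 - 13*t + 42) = (t - 5)/(t - 6)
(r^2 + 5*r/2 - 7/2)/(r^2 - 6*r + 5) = (r + 7/2)/(r - 5)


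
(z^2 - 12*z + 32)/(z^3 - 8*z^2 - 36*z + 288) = (z - 4)/(z^2 - 36)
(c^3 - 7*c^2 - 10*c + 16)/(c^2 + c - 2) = c - 8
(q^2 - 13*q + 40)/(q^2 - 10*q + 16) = (q - 5)/(q - 2)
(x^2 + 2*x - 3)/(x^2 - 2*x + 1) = (x + 3)/(x - 1)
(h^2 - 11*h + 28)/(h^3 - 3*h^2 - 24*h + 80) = (h - 7)/(h^2 + h - 20)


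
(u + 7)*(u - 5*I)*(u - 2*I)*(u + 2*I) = u^4 + 7*u^3 - 5*I*u^3 + 4*u^2 - 35*I*u^2 + 28*u - 20*I*u - 140*I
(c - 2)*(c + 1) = c^2 - c - 2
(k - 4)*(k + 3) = k^2 - k - 12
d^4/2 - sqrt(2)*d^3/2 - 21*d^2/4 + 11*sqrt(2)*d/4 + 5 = (d/2 + sqrt(2))*(d - 5*sqrt(2)/2)*(d - sqrt(2))*(d + sqrt(2)/2)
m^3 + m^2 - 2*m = m*(m - 1)*(m + 2)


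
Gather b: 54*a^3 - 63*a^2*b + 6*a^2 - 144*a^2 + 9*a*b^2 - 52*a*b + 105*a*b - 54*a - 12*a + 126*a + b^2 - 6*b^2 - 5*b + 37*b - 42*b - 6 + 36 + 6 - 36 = 54*a^3 - 138*a^2 + 60*a + b^2*(9*a - 5) + b*(-63*a^2 + 53*a - 10)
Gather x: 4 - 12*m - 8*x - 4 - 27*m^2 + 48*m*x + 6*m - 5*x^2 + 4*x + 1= -27*m^2 - 6*m - 5*x^2 + x*(48*m - 4) + 1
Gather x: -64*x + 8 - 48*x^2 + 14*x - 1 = -48*x^2 - 50*x + 7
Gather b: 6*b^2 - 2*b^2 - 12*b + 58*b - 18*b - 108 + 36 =4*b^2 + 28*b - 72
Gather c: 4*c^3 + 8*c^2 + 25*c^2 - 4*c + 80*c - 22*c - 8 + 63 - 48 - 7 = 4*c^3 + 33*c^2 + 54*c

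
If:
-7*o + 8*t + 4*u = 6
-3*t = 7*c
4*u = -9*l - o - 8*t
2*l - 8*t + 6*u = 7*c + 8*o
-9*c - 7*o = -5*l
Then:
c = -4608/24163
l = -13074/24163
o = -3414/24163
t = 10752/24163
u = 8766/24163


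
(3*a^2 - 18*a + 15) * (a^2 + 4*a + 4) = 3*a^4 - 6*a^3 - 45*a^2 - 12*a + 60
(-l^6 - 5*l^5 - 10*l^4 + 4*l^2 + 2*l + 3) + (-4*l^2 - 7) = -l^6 - 5*l^5 - 10*l^4 + 2*l - 4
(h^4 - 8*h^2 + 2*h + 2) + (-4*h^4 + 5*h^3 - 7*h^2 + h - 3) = -3*h^4 + 5*h^3 - 15*h^2 + 3*h - 1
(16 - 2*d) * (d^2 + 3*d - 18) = -2*d^3 + 10*d^2 + 84*d - 288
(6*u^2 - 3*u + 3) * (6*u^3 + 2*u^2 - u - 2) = 36*u^5 - 6*u^4 + 6*u^3 - 3*u^2 + 3*u - 6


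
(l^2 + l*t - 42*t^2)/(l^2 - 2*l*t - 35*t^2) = (-l^2 - l*t + 42*t^2)/(-l^2 + 2*l*t + 35*t^2)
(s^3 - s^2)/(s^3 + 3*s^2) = (s - 1)/(s + 3)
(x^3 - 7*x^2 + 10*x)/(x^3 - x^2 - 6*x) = (-x^2 + 7*x - 10)/(-x^2 + x + 6)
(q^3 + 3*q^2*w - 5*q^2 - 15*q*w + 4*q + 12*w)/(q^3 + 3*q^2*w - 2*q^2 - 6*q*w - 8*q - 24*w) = (q - 1)/(q + 2)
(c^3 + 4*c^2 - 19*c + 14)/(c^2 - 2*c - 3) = (-c^3 - 4*c^2 + 19*c - 14)/(-c^2 + 2*c + 3)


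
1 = 1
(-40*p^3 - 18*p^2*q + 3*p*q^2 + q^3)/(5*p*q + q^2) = -8*p^2/q - 2*p + q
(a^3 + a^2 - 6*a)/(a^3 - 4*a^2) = (a^2 + a - 6)/(a*(a - 4))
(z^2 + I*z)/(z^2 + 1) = z/(z - I)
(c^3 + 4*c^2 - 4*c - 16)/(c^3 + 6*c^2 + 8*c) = (c - 2)/c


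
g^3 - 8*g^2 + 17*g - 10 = (g - 5)*(g - 2)*(g - 1)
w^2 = w^2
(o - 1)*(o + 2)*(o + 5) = o^3 + 6*o^2 + 3*o - 10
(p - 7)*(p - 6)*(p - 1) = p^3 - 14*p^2 + 55*p - 42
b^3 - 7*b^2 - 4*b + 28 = (b - 7)*(b - 2)*(b + 2)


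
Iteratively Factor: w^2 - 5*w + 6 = (w - 2)*(w - 3)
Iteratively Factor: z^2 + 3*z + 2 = (z + 2)*(z + 1)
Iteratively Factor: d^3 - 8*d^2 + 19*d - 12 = (d - 4)*(d^2 - 4*d + 3) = (d - 4)*(d - 1)*(d - 3)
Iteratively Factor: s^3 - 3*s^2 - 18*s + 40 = (s - 5)*(s^2 + 2*s - 8) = (s - 5)*(s - 2)*(s + 4)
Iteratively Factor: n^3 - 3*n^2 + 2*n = (n)*(n^2 - 3*n + 2) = n*(n - 1)*(n - 2)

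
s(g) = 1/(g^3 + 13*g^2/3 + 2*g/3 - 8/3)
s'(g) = (-3*g^2 - 26*g/3 - 2/3)/(g^3 + 13*g^2/3 + 2*g/3 - 8/3)^2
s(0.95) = 0.37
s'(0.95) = -1.55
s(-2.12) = 0.17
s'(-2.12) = 0.12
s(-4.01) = -7.10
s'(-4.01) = -714.27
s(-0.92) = -2.56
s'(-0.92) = 31.19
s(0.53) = -1.06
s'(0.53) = -6.80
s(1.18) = 0.17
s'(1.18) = -0.45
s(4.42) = 0.01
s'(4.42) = -0.00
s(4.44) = 0.01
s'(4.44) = -0.00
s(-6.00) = -0.02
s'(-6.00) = -0.01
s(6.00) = 0.00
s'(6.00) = 0.00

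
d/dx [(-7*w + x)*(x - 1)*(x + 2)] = -14*w*x - 7*w + 3*x^2 + 2*x - 2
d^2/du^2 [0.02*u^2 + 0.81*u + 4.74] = 0.0400000000000000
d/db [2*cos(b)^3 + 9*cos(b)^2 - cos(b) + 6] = (-6*cos(b)^2 - 18*cos(b) + 1)*sin(b)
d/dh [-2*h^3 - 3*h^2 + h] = -6*h^2 - 6*h + 1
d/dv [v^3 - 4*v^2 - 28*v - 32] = 3*v^2 - 8*v - 28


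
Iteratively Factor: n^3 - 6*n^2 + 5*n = (n)*(n^2 - 6*n + 5) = n*(n - 5)*(n - 1)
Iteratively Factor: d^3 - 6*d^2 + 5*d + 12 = (d + 1)*(d^2 - 7*d + 12) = (d - 3)*(d + 1)*(d - 4)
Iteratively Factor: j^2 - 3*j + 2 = (j - 2)*(j - 1)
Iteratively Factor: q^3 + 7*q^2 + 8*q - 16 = (q + 4)*(q^2 + 3*q - 4) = (q - 1)*(q + 4)*(q + 4)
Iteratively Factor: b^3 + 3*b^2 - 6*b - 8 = (b + 4)*(b^2 - b - 2) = (b - 2)*(b + 4)*(b + 1)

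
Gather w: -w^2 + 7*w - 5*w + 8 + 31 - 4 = -w^2 + 2*w + 35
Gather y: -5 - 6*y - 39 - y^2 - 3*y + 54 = -y^2 - 9*y + 10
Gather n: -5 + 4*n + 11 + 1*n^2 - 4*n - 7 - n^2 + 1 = 0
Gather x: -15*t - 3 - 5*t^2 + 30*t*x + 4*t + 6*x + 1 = -5*t^2 - 11*t + x*(30*t + 6) - 2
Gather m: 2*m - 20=2*m - 20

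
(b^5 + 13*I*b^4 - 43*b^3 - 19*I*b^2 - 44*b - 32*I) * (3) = 3*b^5 + 39*I*b^4 - 129*b^3 - 57*I*b^2 - 132*b - 96*I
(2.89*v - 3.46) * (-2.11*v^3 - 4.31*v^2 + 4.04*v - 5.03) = -6.0979*v^4 - 5.1553*v^3 + 26.5882*v^2 - 28.5151*v + 17.4038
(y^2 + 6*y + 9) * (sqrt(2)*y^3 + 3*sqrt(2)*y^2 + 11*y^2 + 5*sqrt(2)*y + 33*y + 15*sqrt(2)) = sqrt(2)*y^5 + 11*y^4 + 9*sqrt(2)*y^4 + 32*sqrt(2)*y^3 + 99*y^3 + 72*sqrt(2)*y^2 + 297*y^2 + 135*sqrt(2)*y + 297*y + 135*sqrt(2)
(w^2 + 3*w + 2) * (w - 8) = w^3 - 5*w^2 - 22*w - 16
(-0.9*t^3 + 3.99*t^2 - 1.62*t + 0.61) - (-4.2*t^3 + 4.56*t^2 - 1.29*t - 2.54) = 3.3*t^3 - 0.569999999999999*t^2 - 0.33*t + 3.15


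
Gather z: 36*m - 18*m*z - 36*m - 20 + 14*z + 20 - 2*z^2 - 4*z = -2*z^2 + z*(10 - 18*m)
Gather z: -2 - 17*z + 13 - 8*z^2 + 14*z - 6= -8*z^2 - 3*z + 5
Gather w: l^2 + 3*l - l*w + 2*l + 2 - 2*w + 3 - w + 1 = l^2 + 5*l + w*(-l - 3) + 6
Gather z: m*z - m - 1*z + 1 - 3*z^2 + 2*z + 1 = -m - 3*z^2 + z*(m + 1) + 2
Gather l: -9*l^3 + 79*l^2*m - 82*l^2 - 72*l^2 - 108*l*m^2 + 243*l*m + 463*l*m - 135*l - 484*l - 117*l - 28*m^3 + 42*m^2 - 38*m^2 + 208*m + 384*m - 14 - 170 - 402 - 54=-9*l^3 + l^2*(79*m - 154) + l*(-108*m^2 + 706*m - 736) - 28*m^3 + 4*m^2 + 592*m - 640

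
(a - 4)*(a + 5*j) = a^2 + 5*a*j - 4*a - 20*j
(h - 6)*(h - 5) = h^2 - 11*h + 30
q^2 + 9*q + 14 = (q + 2)*(q + 7)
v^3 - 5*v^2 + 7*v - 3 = (v - 3)*(v - 1)^2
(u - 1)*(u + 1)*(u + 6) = u^3 + 6*u^2 - u - 6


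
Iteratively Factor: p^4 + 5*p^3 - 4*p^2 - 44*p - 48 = (p + 2)*(p^3 + 3*p^2 - 10*p - 24) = (p - 3)*(p + 2)*(p^2 + 6*p + 8) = (p - 3)*(p + 2)^2*(p + 4)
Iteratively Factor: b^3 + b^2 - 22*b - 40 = (b - 5)*(b^2 + 6*b + 8) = (b - 5)*(b + 2)*(b + 4)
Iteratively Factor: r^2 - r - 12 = (r + 3)*(r - 4)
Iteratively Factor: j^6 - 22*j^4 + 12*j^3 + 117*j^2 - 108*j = (j + 3)*(j^5 - 3*j^4 - 13*j^3 + 51*j^2 - 36*j) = (j - 3)*(j + 3)*(j^4 - 13*j^2 + 12*j) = j*(j - 3)*(j + 3)*(j^3 - 13*j + 12) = j*(j - 3)*(j + 3)*(j + 4)*(j^2 - 4*j + 3) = j*(j - 3)^2*(j + 3)*(j + 4)*(j - 1)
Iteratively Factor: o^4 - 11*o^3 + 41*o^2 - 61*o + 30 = (o - 2)*(o^3 - 9*o^2 + 23*o - 15) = (o - 5)*(o - 2)*(o^2 - 4*o + 3) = (o - 5)*(o - 3)*(o - 2)*(o - 1)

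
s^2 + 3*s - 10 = (s - 2)*(s + 5)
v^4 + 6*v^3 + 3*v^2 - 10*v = v*(v - 1)*(v + 2)*(v + 5)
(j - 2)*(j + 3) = j^2 + j - 6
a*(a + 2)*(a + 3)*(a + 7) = a^4 + 12*a^3 + 41*a^2 + 42*a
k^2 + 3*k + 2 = (k + 1)*(k + 2)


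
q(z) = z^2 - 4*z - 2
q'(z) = 2*z - 4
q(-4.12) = 31.45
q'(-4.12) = -12.24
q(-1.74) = 7.99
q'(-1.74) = -7.48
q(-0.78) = 1.73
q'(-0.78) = -5.56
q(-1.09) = 3.55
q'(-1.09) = -6.18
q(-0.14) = -1.42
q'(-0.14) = -4.28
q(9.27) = 46.85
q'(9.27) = 14.54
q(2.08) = -5.99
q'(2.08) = 0.16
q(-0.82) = 1.95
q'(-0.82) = -5.64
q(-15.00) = 283.00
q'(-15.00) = -34.00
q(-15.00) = 283.00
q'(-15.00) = -34.00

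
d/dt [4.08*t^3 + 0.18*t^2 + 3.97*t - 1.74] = 12.24*t^2 + 0.36*t + 3.97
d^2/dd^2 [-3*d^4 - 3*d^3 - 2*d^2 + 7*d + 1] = -36*d^2 - 18*d - 4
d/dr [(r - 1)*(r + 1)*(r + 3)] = 3*r^2 + 6*r - 1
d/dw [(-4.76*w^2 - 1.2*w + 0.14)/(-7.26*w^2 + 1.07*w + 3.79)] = (-13.8052*w^2 - 34.048*w - 4.6978)/(52.7076*w^4 - 15.5364*w^3 - 53.8859*w^2 + 8.1106*w + 14.3641)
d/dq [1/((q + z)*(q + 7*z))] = -(2*q + 8*z)/((q + z)^2*(q + 7*z)^2)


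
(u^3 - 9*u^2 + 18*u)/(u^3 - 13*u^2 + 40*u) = (u^2 - 9*u + 18)/(u^2 - 13*u + 40)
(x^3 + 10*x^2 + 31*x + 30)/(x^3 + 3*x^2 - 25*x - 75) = (x + 2)/(x - 5)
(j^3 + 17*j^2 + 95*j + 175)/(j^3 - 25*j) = (j^2 + 12*j + 35)/(j*(j - 5))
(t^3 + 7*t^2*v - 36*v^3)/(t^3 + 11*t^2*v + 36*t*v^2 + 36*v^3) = (t - 2*v)/(t + 2*v)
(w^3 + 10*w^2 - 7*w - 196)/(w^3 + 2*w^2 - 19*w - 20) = (w^2 + 14*w + 49)/(w^2 + 6*w + 5)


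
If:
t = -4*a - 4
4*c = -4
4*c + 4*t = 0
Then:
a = -5/4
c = -1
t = 1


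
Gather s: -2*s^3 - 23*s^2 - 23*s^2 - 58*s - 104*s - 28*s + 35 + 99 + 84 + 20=-2*s^3 - 46*s^2 - 190*s + 238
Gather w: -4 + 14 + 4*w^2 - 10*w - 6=4*w^2 - 10*w + 4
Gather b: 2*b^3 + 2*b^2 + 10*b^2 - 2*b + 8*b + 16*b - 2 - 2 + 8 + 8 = 2*b^3 + 12*b^2 + 22*b + 12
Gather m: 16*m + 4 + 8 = 16*m + 12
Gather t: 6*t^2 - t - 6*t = 6*t^2 - 7*t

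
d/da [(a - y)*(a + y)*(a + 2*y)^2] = 4*a^3 + 12*a^2*y + 6*a*y^2 - 4*y^3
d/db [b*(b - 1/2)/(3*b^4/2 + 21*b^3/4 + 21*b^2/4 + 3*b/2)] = 2*(-8*b^3 - 8*b^2 + 14*b + 11)/(3*(4*b^6 + 28*b^5 + 77*b^4 + 106*b^3 + 77*b^2 + 28*b + 4))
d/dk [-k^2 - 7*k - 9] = -2*k - 7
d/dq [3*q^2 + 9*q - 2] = 6*q + 9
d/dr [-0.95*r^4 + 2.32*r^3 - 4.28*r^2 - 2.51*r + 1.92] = -3.8*r^3 + 6.96*r^2 - 8.56*r - 2.51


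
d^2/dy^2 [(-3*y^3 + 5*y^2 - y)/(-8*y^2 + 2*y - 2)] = (-13*y^3 + 51*y^2 - 3*y - 4)/(64*y^6 - 48*y^5 + 60*y^4 - 25*y^3 + 15*y^2 - 3*y + 1)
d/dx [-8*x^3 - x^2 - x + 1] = -24*x^2 - 2*x - 1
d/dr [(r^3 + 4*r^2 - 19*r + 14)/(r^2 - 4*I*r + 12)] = (r^4 - 8*I*r^3 + r^2*(55 - 16*I) + 68*r - 228 + 56*I)/(r^4 - 8*I*r^3 + 8*r^2 - 96*I*r + 144)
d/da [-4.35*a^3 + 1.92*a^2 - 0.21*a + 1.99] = -13.05*a^2 + 3.84*a - 0.21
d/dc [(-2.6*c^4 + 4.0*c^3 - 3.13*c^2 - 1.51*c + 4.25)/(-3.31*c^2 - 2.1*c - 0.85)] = (17.212*c^5 + 3.14*c^4 - 7.96*c^3 - 8.6251*c^2 + 33.456*c + 10.2085)/(10.9561*c^4 + 13.902*c^3 + 10.037*c^2 + 3.57*c + 0.7225)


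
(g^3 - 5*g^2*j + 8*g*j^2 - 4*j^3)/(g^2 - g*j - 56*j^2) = (-g^3 + 5*g^2*j - 8*g*j^2 + 4*j^3)/(-g^2 + g*j + 56*j^2)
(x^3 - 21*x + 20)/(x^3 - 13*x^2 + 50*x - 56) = (x^2 + 4*x - 5)/(x^2 - 9*x + 14)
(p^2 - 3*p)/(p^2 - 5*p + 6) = p/(p - 2)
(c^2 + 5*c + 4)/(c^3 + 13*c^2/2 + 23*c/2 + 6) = 2/(2*c + 3)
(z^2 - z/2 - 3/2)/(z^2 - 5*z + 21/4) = 2*(z + 1)/(2*z - 7)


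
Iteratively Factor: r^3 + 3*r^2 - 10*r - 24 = (r + 2)*(r^2 + r - 12) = (r - 3)*(r + 2)*(r + 4)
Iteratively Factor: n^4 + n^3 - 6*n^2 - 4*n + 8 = (n - 1)*(n^3 + 2*n^2 - 4*n - 8) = (n - 1)*(n + 2)*(n^2 - 4) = (n - 1)*(n + 2)^2*(n - 2)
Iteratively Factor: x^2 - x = (x)*(x - 1)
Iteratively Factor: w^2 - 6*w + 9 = (w - 3)*(w - 3)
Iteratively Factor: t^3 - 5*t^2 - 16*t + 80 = (t - 5)*(t^2 - 16) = (t - 5)*(t + 4)*(t - 4)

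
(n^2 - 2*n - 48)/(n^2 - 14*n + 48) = (n + 6)/(n - 6)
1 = 1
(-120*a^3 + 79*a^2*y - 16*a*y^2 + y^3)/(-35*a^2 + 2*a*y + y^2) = (24*a^2 - 11*a*y + y^2)/(7*a + y)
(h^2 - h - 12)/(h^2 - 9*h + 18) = (h^2 - h - 12)/(h^2 - 9*h + 18)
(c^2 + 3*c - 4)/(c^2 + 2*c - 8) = (c - 1)/(c - 2)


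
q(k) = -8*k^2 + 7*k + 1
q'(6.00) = -89.00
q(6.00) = -245.00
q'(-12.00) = 199.00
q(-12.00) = -1235.00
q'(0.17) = 4.28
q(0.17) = 1.96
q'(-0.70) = 18.20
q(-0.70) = -7.82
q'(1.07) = -10.12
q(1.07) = -0.67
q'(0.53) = -1.48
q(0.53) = 2.46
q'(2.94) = -40.04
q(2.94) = -47.57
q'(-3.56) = 63.96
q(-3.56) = -125.31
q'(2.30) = -29.80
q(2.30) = -25.22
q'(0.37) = 1.08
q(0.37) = 2.49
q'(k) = 7 - 16*k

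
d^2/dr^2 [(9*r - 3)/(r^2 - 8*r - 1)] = 6*((25 - 9*r)*(-r^2 + 8*r + 1) - 4*(r - 4)^2*(3*r - 1))/(-r^2 + 8*r + 1)^3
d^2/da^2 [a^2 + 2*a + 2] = 2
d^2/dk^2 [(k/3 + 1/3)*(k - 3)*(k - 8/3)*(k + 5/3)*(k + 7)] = 20*k^3/3 + 16*k^2 - 476*k/9 - 472/27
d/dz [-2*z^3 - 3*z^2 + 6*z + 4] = -6*z^2 - 6*z + 6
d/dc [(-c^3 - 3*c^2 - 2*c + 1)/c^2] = (-c^3 + 2*c - 2)/c^3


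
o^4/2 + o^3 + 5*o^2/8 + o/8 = o*(o/2 + 1/4)*(o + 1/2)*(o + 1)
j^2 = j^2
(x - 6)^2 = x^2 - 12*x + 36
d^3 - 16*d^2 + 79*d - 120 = (d - 8)*(d - 5)*(d - 3)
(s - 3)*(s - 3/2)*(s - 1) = s^3 - 11*s^2/2 + 9*s - 9/2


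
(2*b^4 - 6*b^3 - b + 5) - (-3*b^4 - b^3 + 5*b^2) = 5*b^4 - 5*b^3 - 5*b^2 - b + 5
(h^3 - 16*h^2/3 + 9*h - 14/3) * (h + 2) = h^4 - 10*h^3/3 - 5*h^2/3 + 40*h/3 - 28/3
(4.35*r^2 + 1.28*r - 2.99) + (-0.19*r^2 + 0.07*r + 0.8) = 4.16*r^2 + 1.35*r - 2.19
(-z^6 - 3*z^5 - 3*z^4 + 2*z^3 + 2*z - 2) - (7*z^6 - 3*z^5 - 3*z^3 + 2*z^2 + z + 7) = -8*z^6 - 3*z^4 + 5*z^3 - 2*z^2 + z - 9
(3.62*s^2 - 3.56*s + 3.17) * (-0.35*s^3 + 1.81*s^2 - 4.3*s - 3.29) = -1.267*s^5 + 7.7982*s^4 - 23.1191*s^3 + 9.1359*s^2 - 1.9186*s - 10.4293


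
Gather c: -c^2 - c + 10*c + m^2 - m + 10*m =-c^2 + 9*c + m^2 + 9*m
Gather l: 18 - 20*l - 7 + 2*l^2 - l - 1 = 2*l^2 - 21*l + 10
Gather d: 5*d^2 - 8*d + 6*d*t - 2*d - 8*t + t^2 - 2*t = 5*d^2 + d*(6*t - 10) + t^2 - 10*t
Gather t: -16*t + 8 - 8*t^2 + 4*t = -8*t^2 - 12*t + 8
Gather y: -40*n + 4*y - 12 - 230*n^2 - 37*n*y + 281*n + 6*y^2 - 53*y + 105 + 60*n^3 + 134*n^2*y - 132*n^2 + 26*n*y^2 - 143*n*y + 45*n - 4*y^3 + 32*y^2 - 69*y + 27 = 60*n^3 - 362*n^2 + 286*n - 4*y^3 + y^2*(26*n + 38) + y*(134*n^2 - 180*n - 118) + 120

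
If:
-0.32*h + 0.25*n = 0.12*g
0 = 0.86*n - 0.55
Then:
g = 1.33236434108527 - 2.66666666666667*h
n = 0.64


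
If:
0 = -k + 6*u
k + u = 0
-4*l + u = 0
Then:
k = 0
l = 0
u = 0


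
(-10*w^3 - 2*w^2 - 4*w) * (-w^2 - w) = 10*w^5 + 12*w^4 + 6*w^3 + 4*w^2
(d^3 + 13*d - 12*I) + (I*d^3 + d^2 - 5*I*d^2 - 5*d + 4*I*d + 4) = d^3 + I*d^3 + d^2 - 5*I*d^2 + 8*d + 4*I*d + 4 - 12*I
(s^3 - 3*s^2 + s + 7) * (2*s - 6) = 2*s^4 - 12*s^3 + 20*s^2 + 8*s - 42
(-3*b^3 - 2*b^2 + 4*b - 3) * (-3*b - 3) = 9*b^4 + 15*b^3 - 6*b^2 - 3*b + 9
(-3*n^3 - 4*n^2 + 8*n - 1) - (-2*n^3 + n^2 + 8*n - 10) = -n^3 - 5*n^2 + 9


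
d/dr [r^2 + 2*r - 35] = 2*r + 2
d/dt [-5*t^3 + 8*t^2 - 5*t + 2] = -15*t^2 + 16*t - 5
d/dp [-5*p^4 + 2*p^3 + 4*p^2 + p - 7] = -20*p^3 + 6*p^2 + 8*p + 1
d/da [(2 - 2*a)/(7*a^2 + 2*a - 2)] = 14*a*(a - 2)/(49*a^4 + 28*a^3 - 24*a^2 - 8*a + 4)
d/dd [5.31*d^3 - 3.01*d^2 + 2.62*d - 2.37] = 15.93*d^2 - 6.02*d + 2.62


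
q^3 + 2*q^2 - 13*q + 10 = (q - 2)*(q - 1)*(q + 5)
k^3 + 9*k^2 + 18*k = k*(k + 3)*(k + 6)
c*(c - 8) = c^2 - 8*c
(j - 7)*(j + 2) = j^2 - 5*j - 14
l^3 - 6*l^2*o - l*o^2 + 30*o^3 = (l - 5*o)*(l - 3*o)*(l + 2*o)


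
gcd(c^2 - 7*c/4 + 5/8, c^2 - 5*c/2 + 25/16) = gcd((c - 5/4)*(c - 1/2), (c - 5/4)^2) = c - 5/4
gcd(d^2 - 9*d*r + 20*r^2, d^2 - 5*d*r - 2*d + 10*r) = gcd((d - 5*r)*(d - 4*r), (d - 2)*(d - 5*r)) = -d + 5*r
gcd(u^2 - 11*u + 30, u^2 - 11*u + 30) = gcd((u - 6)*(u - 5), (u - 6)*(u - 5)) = u^2 - 11*u + 30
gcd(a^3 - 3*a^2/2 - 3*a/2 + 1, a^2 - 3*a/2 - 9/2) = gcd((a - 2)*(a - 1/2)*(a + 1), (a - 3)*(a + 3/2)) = 1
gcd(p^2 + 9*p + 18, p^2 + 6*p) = p + 6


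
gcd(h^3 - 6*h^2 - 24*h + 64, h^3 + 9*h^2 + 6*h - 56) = h^2 + 2*h - 8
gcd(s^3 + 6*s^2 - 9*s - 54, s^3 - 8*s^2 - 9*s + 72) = s^2 - 9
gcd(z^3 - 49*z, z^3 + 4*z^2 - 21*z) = z^2 + 7*z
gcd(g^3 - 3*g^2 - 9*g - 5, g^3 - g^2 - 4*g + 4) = 1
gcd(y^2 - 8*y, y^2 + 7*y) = y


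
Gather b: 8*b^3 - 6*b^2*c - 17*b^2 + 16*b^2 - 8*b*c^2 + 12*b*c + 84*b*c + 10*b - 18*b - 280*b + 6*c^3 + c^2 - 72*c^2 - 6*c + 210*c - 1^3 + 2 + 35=8*b^3 + b^2*(-6*c - 1) + b*(-8*c^2 + 96*c - 288) + 6*c^3 - 71*c^2 + 204*c + 36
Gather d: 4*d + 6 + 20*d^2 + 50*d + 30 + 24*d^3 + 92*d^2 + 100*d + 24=24*d^3 + 112*d^2 + 154*d + 60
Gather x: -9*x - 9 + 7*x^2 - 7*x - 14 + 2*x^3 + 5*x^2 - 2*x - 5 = 2*x^3 + 12*x^2 - 18*x - 28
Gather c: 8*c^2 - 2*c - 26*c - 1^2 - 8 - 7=8*c^2 - 28*c - 16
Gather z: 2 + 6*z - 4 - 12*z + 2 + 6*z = 0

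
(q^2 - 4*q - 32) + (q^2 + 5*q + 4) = 2*q^2 + q - 28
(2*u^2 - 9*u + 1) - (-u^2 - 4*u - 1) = 3*u^2 - 5*u + 2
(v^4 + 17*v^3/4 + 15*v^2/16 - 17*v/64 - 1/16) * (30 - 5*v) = -5*v^5 + 35*v^4/4 + 1965*v^3/16 + 1885*v^2/64 - 245*v/32 - 15/8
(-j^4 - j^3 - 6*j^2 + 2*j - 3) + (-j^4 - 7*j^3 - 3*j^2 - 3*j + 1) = -2*j^4 - 8*j^3 - 9*j^2 - j - 2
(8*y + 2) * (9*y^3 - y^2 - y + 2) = 72*y^4 + 10*y^3 - 10*y^2 + 14*y + 4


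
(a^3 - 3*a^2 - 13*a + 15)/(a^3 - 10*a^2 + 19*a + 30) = (a^2 + 2*a - 3)/(a^2 - 5*a - 6)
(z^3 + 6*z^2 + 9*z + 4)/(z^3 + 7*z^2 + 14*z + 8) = (z + 1)/(z + 2)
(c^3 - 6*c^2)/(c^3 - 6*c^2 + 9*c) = c*(c - 6)/(c^2 - 6*c + 9)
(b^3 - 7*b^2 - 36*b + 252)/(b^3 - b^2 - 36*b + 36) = (b - 7)/(b - 1)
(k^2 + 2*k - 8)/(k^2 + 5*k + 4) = (k - 2)/(k + 1)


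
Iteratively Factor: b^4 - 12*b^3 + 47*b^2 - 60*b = (b - 4)*(b^3 - 8*b^2 + 15*b) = (b - 4)*(b - 3)*(b^2 - 5*b) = b*(b - 4)*(b - 3)*(b - 5)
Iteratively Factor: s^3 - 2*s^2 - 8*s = (s - 4)*(s^2 + 2*s) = s*(s - 4)*(s + 2)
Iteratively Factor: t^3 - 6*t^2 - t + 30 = (t - 5)*(t^2 - t - 6) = (t - 5)*(t - 3)*(t + 2)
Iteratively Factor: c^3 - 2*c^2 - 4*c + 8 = (c + 2)*(c^2 - 4*c + 4) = (c - 2)*(c + 2)*(c - 2)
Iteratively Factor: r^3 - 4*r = (r - 2)*(r^2 + 2*r) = (r - 2)*(r + 2)*(r)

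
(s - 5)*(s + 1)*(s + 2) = s^3 - 2*s^2 - 13*s - 10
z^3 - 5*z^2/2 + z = z*(z - 2)*(z - 1/2)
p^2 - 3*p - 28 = (p - 7)*(p + 4)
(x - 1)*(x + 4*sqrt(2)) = x^2 - x + 4*sqrt(2)*x - 4*sqrt(2)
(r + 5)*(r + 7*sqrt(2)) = r^2 + 5*r + 7*sqrt(2)*r + 35*sqrt(2)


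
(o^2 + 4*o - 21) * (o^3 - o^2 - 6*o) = o^5 + 3*o^4 - 31*o^3 - 3*o^2 + 126*o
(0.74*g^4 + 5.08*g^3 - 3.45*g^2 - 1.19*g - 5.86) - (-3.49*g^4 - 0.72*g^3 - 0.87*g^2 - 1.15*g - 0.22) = 4.23*g^4 + 5.8*g^3 - 2.58*g^2 - 0.04*g - 5.64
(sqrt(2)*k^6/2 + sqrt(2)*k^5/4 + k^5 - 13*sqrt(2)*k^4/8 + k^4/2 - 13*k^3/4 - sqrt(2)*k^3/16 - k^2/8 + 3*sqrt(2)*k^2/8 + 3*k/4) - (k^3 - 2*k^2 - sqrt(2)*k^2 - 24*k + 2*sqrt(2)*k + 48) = sqrt(2)*k^6/2 + sqrt(2)*k^5/4 + k^5 - 13*sqrt(2)*k^4/8 + k^4/2 - 17*k^3/4 - sqrt(2)*k^3/16 + 15*k^2/8 + 11*sqrt(2)*k^2/8 - 2*sqrt(2)*k + 99*k/4 - 48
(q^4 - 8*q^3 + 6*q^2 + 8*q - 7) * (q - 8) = q^5 - 16*q^4 + 70*q^3 - 40*q^2 - 71*q + 56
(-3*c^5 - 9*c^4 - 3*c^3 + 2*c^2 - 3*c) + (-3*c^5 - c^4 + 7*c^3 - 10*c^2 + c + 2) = -6*c^5 - 10*c^4 + 4*c^3 - 8*c^2 - 2*c + 2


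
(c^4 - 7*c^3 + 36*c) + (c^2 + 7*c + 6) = c^4 - 7*c^3 + c^2 + 43*c + 6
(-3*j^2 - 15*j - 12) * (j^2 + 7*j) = -3*j^4 - 36*j^3 - 117*j^2 - 84*j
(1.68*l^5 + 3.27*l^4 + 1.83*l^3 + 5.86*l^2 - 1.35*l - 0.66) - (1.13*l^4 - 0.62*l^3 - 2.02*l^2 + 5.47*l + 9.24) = 1.68*l^5 + 2.14*l^4 + 2.45*l^3 + 7.88*l^2 - 6.82*l - 9.9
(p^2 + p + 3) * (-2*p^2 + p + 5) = -2*p^4 - p^3 + 8*p + 15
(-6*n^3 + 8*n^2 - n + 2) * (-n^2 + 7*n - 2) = 6*n^5 - 50*n^4 + 69*n^3 - 25*n^2 + 16*n - 4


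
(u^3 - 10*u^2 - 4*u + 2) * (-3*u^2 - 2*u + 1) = -3*u^5 + 28*u^4 + 33*u^3 - 8*u^2 - 8*u + 2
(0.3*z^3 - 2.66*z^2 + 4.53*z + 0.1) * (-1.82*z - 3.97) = -0.546*z^4 + 3.6502*z^3 + 2.3156*z^2 - 18.1661*z - 0.397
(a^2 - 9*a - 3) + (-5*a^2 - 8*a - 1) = -4*a^2 - 17*a - 4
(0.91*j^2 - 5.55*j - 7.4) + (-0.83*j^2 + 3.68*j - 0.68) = 0.0800000000000001*j^2 - 1.87*j - 8.08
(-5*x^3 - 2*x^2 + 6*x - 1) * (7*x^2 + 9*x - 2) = -35*x^5 - 59*x^4 + 34*x^3 + 51*x^2 - 21*x + 2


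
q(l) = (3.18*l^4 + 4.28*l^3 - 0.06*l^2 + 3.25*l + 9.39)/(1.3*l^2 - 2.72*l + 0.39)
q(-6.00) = 50.14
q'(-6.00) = -21.46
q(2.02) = 519.36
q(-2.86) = 5.97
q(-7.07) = 75.84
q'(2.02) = -5770.37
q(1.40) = -43.43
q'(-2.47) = -5.08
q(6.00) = 164.32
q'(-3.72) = -10.74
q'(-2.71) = -6.15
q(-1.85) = 1.35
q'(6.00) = 35.50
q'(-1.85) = -2.33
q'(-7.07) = -26.58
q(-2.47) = 3.65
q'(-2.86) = -6.82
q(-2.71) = 5.00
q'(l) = (2.72 - 2.6*l)*(3.18*l^4 + 4.28*l^3 - 0.06*l^2 + 3.25*l + 9.39)/(1.3*l^2 - 2.72*l + 0.39)^2 + (12.72*l^3 + 12.84*l^2 - 0.12*l + 3.25)/(1.3*l^2 - 2.72*l + 0.39) = (8.268*l^5 - 20.3848*l^4 - 18.3224*l^3 + 0.9458*l^2 - 24.4608*l + 26.8083)/(1.69*l^4 - 7.072*l^3 + 8.4124*l^2 - 2.1216*l + 0.1521)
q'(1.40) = -118.51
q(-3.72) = 13.51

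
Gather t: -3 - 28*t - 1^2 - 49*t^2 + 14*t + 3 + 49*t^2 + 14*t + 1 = 0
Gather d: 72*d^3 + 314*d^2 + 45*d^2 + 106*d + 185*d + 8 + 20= 72*d^3 + 359*d^2 + 291*d + 28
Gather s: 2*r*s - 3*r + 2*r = 2*r*s - r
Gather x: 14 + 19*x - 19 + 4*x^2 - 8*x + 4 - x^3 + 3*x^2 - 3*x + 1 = -x^3 + 7*x^2 + 8*x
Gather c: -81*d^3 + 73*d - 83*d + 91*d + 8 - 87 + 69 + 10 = -81*d^3 + 81*d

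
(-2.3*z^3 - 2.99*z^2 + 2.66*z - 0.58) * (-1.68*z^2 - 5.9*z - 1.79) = 3.864*z^5 + 18.5932*z^4 + 17.2892*z^3 - 9.3675*z^2 - 1.3394*z + 1.0382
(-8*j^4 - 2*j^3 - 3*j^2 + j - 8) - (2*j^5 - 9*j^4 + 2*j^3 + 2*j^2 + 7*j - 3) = -2*j^5 + j^4 - 4*j^3 - 5*j^2 - 6*j - 5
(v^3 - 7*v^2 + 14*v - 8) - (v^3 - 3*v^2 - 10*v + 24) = -4*v^2 + 24*v - 32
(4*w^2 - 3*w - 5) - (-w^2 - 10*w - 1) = 5*w^2 + 7*w - 4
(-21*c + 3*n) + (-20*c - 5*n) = -41*c - 2*n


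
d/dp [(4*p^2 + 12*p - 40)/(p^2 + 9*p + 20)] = 24/(p^2 + 8*p + 16)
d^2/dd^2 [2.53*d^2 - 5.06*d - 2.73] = 5.06000000000000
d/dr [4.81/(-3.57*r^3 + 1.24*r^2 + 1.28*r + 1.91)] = (51.5151*r^2 - 11.9288*r - 6.1568)/(-3.57*r^3 + 1.24*r^2 + 1.28*r + 1.91)^2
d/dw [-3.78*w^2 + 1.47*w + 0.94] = 1.47 - 7.56*w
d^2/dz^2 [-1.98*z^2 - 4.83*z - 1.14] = -3.96000000000000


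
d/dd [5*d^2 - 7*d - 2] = 10*d - 7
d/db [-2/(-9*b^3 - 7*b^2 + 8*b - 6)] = 2*(-27*b^2 - 14*b + 8)/(9*b^3 + 7*b^2 - 8*b + 6)^2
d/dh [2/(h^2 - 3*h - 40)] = 2*(3 - 2*h)/(-h^2 + 3*h + 40)^2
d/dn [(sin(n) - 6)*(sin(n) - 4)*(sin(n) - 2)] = (3*sin(n)^2 - 24*sin(n) + 44)*cos(n)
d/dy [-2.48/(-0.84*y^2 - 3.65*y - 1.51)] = (-4.1664*y - 9.052)/(0.84*y^2 + 3.65*y + 1.51)^2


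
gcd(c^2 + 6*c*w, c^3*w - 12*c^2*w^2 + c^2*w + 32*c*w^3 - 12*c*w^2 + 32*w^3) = 1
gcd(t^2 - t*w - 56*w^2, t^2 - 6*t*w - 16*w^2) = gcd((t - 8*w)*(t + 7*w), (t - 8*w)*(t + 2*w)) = t - 8*w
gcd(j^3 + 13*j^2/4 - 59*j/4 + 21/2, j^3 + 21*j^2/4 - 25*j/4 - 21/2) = j^2 + 17*j/4 - 21/2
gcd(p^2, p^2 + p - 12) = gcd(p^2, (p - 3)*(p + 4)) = 1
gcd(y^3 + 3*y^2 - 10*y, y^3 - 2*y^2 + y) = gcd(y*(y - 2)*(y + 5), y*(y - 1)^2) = y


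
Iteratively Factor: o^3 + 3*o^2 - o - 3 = (o + 1)*(o^2 + 2*o - 3) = (o - 1)*(o + 1)*(o + 3)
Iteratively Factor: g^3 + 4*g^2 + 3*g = (g + 3)*(g^2 + g) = g*(g + 3)*(g + 1)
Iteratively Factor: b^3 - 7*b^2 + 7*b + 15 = (b - 5)*(b^2 - 2*b - 3) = (b - 5)*(b + 1)*(b - 3)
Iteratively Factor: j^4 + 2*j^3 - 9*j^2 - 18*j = (j + 3)*(j^3 - j^2 - 6*j) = j*(j + 3)*(j^2 - j - 6) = j*(j - 3)*(j + 3)*(j + 2)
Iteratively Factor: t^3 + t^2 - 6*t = (t - 2)*(t^2 + 3*t) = (t - 2)*(t + 3)*(t)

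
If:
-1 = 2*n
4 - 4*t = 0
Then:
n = -1/2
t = 1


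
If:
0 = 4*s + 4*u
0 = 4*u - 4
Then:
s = -1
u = 1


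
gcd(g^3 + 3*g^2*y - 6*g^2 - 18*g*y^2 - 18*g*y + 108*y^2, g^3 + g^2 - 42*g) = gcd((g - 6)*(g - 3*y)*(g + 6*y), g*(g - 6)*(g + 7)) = g - 6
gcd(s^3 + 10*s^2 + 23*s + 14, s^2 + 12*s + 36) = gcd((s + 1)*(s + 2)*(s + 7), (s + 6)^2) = 1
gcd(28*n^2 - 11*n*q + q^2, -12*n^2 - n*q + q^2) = -4*n + q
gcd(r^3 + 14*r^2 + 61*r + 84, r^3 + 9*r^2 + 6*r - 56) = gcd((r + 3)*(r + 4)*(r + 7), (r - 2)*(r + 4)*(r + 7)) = r^2 + 11*r + 28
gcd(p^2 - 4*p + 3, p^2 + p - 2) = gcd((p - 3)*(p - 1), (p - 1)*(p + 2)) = p - 1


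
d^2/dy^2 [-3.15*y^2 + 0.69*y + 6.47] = -6.30000000000000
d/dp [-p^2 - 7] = -2*p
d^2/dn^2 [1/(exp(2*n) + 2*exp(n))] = 2*(4*(exp(n) + 1)^2 - (exp(n) + 2)*(2*exp(n) + 1))*exp(-n)/(exp(n) + 2)^3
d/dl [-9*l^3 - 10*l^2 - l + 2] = -27*l^2 - 20*l - 1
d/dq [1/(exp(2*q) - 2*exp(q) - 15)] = 2*(1 - exp(q))*exp(q)/(-exp(2*q) + 2*exp(q) + 15)^2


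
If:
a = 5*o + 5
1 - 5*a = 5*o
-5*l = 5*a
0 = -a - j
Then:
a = 1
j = -1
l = -1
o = -4/5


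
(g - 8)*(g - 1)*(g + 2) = g^3 - 7*g^2 - 10*g + 16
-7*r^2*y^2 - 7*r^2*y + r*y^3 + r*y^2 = y*(-7*r + y)*(r*y + r)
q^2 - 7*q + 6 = (q - 6)*(q - 1)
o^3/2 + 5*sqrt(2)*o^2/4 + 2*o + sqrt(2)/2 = (o/2 + sqrt(2)/2)*(o + sqrt(2)/2)*(o + sqrt(2))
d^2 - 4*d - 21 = (d - 7)*(d + 3)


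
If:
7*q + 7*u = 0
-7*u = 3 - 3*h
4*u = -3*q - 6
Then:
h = -13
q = 6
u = -6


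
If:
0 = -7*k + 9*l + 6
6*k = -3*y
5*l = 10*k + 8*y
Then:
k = 30/89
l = -36/89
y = -60/89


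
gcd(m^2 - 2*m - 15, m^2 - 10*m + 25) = m - 5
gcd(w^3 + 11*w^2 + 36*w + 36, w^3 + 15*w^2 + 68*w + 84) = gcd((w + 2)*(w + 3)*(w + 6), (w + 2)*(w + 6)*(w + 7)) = w^2 + 8*w + 12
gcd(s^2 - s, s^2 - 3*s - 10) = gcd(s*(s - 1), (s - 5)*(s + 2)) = 1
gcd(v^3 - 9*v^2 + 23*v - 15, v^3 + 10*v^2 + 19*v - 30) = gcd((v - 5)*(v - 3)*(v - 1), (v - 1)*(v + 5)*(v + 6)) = v - 1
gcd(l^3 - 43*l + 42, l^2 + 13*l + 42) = l + 7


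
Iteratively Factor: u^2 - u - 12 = (u - 4)*(u + 3)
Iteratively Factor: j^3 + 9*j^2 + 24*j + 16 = (j + 4)*(j^2 + 5*j + 4) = (j + 4)^2*(j + 1)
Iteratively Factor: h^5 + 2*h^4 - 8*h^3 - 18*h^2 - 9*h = (h + 3)*(h^4 - h^3 - 5*h^2 - 3*h) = (h + 1)*(h + 3)*(h^3 - 2*h^2 - 3*h) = h*(h + 1)*(h + 3)*(h^2 - 2*h - 3) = h*(h + 1)^2*(h + 3)*(h - 3)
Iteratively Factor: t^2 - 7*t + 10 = (t - 5)*(t - 2)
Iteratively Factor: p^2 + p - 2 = (p + 2)*(p - 1)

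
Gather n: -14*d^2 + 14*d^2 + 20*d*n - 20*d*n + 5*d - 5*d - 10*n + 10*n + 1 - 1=0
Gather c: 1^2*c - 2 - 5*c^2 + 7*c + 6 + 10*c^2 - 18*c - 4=5*c^2 - 10*c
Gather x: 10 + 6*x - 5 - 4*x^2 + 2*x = -4*x^2 + 8*x + 5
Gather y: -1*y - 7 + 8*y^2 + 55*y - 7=8*y^2 + 54*y - 14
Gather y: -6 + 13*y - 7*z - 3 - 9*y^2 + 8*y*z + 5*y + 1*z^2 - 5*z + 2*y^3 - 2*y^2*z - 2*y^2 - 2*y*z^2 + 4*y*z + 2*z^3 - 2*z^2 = 2*y^3 + y^2*(-2*z - 11) + y*(-2*z^2 + 12*z + 18) + 2*z^3 - z^2 - 12*z - 9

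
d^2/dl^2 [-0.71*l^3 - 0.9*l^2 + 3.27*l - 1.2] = -4.26*l - 1.8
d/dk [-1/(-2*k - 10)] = -1/(2*(k + 5)^2)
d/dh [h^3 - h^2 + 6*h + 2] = 3*h^2 - 2*h + 6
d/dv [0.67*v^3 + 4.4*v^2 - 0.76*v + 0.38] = 2.01*v^2 + 8.8*v - 0.76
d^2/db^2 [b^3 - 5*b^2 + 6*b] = 6*b - 10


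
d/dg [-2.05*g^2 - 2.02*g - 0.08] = -4.1*g - 2.02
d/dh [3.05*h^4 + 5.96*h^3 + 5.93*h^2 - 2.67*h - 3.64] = 12.2*h^3 + 17.88*h^2 + 11.86*h - 2.67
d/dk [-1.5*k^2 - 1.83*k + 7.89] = -3.0*k - 1.83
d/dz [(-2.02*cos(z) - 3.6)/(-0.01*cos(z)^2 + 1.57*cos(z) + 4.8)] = (0.0202*cos(z)^2 + 0.072*cos(z) + 4.044)*sin(z)/(0.0001*cos(z)^4 - 0.0314*cos(z)^3 + 2.3689*cos(z)^2 + 15.072*cos(z) + 23.04)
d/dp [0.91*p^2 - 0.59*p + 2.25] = 1.82*p - 0.59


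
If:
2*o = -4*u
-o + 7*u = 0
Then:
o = 0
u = 0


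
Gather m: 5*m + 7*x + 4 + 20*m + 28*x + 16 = 25*m + 35*x + 20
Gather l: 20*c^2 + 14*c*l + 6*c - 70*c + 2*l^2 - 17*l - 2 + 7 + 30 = 20*c^2 - 64*c + 2*l^2 + l*(14*c - 17) + 35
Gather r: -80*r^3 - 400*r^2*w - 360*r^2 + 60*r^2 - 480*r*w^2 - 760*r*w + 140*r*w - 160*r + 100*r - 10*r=-80*r^3 + r^2*(-400*w - 300) + r*(-480*w^2 - 620*w - 70)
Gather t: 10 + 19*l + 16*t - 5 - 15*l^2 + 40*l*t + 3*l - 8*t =-15*l^2 + 22*l + t*(40*l + 8) + 5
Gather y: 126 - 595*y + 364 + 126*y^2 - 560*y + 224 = 126*y^2 - 1155*y + 714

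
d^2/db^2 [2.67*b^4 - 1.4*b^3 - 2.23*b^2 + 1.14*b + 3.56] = 32.04*b^2 - 8.4*b - 4.46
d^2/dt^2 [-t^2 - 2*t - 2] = -2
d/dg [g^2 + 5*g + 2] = 2*g + 5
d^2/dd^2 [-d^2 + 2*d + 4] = -2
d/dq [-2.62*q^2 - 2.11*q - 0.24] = -5.24*q - 2.11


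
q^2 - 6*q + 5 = (q - 5)*(q - 1)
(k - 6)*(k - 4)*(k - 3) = k^3 - 13*k^2 + 54*k - 72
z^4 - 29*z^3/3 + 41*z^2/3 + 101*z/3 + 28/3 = (z - 7)*(z - 4)*(z + 1/3)*(z + 1)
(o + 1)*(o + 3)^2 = o^3 + 7*o^2 + 15*o + 9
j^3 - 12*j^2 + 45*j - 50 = (j - 5)^2*(j - 2)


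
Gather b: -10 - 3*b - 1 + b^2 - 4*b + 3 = b^2 - 7*b - 8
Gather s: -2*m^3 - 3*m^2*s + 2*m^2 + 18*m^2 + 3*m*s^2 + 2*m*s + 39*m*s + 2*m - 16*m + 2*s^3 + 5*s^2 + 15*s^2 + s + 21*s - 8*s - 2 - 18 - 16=-2*m^3 + 20*m^2 - 14*m + 2*s^3 + s^2*(3*m + 20) + s*(-3*m^2 + 41*m + 14) - 36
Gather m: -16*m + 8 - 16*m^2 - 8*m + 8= -16*m^2 - 24*m + 16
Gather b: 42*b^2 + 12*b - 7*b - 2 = 42*b^2 + 5*b - 2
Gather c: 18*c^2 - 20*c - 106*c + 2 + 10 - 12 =18*c^2 - 126*c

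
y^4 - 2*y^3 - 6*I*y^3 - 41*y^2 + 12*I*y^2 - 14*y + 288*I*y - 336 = (y - 8)*(y + 6)*(y - 7*I)*(y + I)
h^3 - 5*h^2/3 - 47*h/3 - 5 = (h - 5)*(h + 1/3)*(h + 3)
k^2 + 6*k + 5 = (k + 1)*(k + 5)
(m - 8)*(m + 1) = m^2 - 7*m - 8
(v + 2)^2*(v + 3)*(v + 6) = v^4 + 13*v^3 + 58*v^2 + 108*v + 72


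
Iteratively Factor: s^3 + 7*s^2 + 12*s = (s + 3)*(s^2 + 4*s) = (s + 3)*(s + 4)*(s)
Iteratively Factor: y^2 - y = (y)*(y - 1)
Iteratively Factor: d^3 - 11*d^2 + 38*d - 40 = (d - 4)*(d^2 - 7*d + 10) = (d - 4)*(d - 2)*(d - 5)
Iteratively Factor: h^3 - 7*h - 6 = (h - 3)*(h^2 + 3*h + 2) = (h - 3)*(h + 1)*(h + 2)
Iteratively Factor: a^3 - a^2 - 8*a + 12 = (a - 2)*(a^2 + a - 6) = (a - 2)*(a + 3)*(a - 2)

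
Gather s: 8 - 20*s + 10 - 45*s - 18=-65*s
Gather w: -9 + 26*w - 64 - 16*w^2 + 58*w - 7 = -16*w^2 + 84*w - 80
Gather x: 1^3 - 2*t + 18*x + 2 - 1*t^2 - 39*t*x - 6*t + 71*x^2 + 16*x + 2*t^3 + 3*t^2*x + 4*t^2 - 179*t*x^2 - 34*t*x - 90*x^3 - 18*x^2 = 2*t^3 + 3*t^2 - 8*t - 90*x^3 + x^2*(53 - 179*t) + x*(3*t^2 - 73*t + 34) + 3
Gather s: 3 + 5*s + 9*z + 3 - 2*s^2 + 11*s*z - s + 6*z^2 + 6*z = -2*s^2 + s*(11*z + 4) + 6*z^2 + 15*z + 6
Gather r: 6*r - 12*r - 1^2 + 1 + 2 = 2 - 6*r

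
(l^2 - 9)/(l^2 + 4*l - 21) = (l + 3)/(l + 7)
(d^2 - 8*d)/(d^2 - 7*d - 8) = d/(d + 1)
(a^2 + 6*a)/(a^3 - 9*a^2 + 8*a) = (a + 6)/(a^2 - 9*a + 8)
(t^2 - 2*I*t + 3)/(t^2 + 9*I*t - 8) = (t - 3*I)/(t + 8*I)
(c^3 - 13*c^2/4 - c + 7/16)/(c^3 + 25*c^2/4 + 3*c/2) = (16*c^3 - 52*c^2 - 16*c + 7)/(4*c*(4*c^2 + 25*c + 6))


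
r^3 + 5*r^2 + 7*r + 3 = (r + 1)^2*(r + 3)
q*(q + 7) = q^2 + 7*q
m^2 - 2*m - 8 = (m - 4)*(m + 2)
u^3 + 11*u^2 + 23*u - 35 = (u - 1)*(u + 5)*(u + 7)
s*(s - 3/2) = s^2 - 3*s/2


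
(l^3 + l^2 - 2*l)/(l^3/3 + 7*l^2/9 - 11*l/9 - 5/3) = 9*l*(l^2 + l - 2)/(3*l^3 + 7*l^2 - 11*l - 15)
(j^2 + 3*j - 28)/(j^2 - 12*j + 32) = (j + 7)/(j - 8)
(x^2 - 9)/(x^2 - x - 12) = (x - 3)/(x - 4)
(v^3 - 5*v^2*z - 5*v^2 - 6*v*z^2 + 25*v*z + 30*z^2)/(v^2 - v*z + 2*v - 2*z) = (v^3 - 5*v^2*z - 5*v^2 - 6*v*z^2 + 25*v*z + 30*z^2)/(v^2 - v*z + 2*v - 2*z)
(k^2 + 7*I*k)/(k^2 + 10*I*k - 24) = k*(k + 7*I)/(k^2 + 10*I*k - 24)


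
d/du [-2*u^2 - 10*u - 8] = -4*u - 10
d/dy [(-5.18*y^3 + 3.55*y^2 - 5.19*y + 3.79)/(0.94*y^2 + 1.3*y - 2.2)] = (-4.8692*y^4 - 13.468*y^3 + 43.6816*y^2 - 22.7452*y + 6.491)/(0.8836*y^4 + 2.444*y^3 - 2.446*y^2 - 5.72*y + 4.84)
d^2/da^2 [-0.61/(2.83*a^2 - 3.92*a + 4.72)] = (9.770858*a^2 - 13.534192*a - 0.61*(5.66*a - 3.92)*(11.32*a - 7.84) + 16.296272)/(2.83*a^2 - 3.92*a + 4.72)^3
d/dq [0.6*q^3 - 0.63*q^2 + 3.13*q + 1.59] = 1.8*q^2 - 1.26*q + 3.13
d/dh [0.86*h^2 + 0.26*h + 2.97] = 1.72*h + 0.26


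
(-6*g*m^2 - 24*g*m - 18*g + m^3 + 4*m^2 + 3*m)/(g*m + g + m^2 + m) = (-6*g*m - 18*g + m^2 + 3*m)/(g + m)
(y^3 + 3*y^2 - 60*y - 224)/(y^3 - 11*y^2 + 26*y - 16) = (y^2 + 11*y + 28)/(y^2 - 3*y + 2)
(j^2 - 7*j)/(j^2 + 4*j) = (j - 7)/(j + 4)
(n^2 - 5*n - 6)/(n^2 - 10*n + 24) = (n + 1)/(n - 4)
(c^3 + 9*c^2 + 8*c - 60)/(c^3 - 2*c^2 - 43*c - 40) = (c^2 + 4*c - 12)/(c^2 - 7*c - 8)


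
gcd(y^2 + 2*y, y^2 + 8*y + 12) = y + 2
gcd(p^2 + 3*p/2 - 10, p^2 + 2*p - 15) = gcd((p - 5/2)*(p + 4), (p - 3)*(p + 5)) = 1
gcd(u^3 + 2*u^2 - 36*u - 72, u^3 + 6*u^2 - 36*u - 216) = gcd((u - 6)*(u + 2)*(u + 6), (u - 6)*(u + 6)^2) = u^2 - 36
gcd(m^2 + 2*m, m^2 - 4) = m + 2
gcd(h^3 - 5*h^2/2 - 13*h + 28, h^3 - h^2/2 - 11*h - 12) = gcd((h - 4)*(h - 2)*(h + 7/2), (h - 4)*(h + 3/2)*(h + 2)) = h - 4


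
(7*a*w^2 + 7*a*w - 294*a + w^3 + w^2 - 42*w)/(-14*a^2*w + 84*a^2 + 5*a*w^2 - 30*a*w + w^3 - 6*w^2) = (w + 7)/(-2*a + w)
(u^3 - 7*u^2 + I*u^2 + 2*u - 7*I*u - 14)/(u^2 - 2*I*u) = (u^3 + u^2*(-7 + I) + u*(2 - 7*I) - 14)/(u*(u - 2*I))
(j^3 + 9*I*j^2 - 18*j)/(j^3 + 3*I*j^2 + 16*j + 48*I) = j*(j + 6*I)/(j^2 + 16)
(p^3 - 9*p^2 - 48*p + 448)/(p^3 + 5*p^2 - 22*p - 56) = (p^2 - 16*p + 64)/(p^2 - 2*p - 8)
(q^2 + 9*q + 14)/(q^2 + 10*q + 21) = (q + 2)/(q + 3)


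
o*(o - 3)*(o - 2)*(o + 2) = o^4 - 3*o^3 - 4*o^2 + 12*o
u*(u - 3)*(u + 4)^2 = u^4 + 5*u^3 - 8*u^2 - 48*u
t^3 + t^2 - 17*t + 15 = (t - 3)*(t - 1)*(t + 5)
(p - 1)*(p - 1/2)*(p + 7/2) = p^3 + 2*p^2 - 19*p/4 + 7/4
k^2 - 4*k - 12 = (k - 6)*(k + 2)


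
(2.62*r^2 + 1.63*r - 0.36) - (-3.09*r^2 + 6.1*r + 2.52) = 5.71*r^2 - 4.47*r - 2.88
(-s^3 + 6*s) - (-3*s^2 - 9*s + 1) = -s^3 + 3*s^2 + 15*s - 1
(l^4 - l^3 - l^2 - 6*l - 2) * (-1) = -l^4 + l^3 + l^2 + 6*l + 2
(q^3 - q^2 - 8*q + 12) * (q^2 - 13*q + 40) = q^5 - 14*q^4 + 45*q^3 + 76*q^2 - 476*q + 480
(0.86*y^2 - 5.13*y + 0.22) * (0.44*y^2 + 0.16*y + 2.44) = 0.3784*y^4 - 2.1196*y^3 + 1.3744*y^2 - 12.482*y + 0.5368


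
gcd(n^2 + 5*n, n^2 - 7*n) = n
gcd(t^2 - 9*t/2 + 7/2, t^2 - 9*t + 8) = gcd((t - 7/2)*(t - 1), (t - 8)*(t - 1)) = t - 1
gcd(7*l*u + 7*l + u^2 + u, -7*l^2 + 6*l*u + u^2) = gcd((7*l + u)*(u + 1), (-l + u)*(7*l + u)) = 7*l + u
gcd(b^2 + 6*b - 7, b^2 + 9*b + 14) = b + 7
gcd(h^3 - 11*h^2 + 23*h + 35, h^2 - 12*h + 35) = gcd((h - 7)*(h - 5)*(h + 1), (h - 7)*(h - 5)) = h^2 - 12*h + 35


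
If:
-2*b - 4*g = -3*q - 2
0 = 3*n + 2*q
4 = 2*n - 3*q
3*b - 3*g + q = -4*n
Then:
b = -55/117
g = 5/117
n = 8/13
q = -12/13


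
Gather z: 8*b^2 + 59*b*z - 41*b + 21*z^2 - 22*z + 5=8*b^2 - 41*b + 21*z^2 + z*(59*b - 22) + 5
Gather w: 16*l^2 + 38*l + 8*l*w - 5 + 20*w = 16*l^2 + 38*l + w*(8*l + 20) - 5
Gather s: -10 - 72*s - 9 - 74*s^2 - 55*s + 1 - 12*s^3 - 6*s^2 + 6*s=-12*s^3 - 80*s^2 - 121*s - 18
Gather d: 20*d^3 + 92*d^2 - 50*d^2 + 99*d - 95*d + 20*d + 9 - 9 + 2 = 20*d^3 + 42*d^2 + 24*d + 2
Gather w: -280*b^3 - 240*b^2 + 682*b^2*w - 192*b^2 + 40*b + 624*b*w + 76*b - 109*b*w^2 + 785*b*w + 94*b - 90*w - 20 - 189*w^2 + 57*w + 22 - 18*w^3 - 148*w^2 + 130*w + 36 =-280*b^3 - 432*b^2 + 210*b - 18*w^3 + w^2*(-109*b - 337) + w*(682*b^2 + 1409*b + 97) + 38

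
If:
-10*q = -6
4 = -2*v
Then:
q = 3/5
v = -2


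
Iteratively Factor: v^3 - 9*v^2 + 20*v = (v)*(v^2 - 9*v + 20) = v*(v - 5)*(v - 4)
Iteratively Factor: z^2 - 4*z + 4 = (z - 2)*(z - 2)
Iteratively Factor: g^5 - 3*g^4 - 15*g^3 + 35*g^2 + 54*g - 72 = (g - 3)*(g^4 - 15*g^2 - 10*g + 24) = (g - 3)*(g - 1)*(g^3 + g^2 - 14*g - 24) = (g - 4)*(g - 3)*(g - 1)*(g^2 + 5*g + 6) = (g - 4)*(g - 3)*(g - 1)*(g + 3)*(g + 2)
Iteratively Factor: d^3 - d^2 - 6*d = (d - 3)*(d^2 + 2*d) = (d - 3)*(d + 2)*(d)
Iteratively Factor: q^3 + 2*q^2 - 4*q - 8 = (q + 2)*(q^2 - 4) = (q + 2)^2*(q - 2)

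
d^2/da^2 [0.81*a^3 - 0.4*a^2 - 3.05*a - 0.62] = 4.86*a - 0.8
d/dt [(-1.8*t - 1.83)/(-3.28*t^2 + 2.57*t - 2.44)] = (-5.904*t^2 - 12.0048*t + 9.0951)/(10.7584*t^4 - 16.8592*t^3 + 22.6113*t^2 - 12.5416*t + 5.9536)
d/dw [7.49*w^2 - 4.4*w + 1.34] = 14.98*w - 4.4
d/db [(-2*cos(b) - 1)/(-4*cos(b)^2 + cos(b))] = (8*sin(b) - sin(b)/cos(b)^2 + 8*tan(b))/(4*cos(b) - 1)^2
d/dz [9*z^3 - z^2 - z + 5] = 27*z^2 - 2*z - 1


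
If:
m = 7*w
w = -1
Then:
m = -7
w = -1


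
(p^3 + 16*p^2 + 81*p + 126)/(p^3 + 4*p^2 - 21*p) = (p^2 + 9*p + 18)/(p*(p - 3))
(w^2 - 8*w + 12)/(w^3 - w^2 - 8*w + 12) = (w - 6)/(w^2 + w - 6)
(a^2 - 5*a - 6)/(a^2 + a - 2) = (a^2 - 5*a - 6)/(a^2 + a - 2)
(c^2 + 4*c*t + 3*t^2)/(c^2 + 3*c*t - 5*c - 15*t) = (c + t)/(c - 5)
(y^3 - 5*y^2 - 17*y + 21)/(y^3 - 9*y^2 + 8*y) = (y^2 - 4*y - 21)/(y*(y - 8))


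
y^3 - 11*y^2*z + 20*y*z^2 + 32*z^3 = (y - 8*z)*(y - 4*z)*(y + z)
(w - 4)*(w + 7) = w^2 + 3*w - 28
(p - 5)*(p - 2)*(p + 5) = p^3 - 2*p^2 - 25*p + 50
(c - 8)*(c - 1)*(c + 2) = c^3 - 7*c^2 - 10*c + 16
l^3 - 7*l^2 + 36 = (l - 6)*(l - 3)*(l + 2)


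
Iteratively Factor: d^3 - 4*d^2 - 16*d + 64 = (d + 4)*(d^2 - 8*d + 16) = (d - 4)*(d + 4)*(d - 4)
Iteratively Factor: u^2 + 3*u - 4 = (u - 1)*(u + 4)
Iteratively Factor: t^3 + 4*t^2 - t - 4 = (t + 1)*(t^2 + 3*t - 4) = (t - 1)*(t + 1)*(t + 4)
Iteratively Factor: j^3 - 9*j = (j - 3)*(j^2 + 3*j) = (j - 3)*(j + 3)*(j)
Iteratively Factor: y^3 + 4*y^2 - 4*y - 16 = (y - 2)*(y^2 + 6*y + 8) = (y - 2)*(y + 4)*(y + 2)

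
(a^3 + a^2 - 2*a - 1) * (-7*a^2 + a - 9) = -7*a^5 - 6*a^4 + 6*a^3 - 4*a^2 + 17*a + 9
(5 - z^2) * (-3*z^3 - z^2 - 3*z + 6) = 3*z^5 + z^4 - 12*z^3 - 11*z^2 - 15*z + 30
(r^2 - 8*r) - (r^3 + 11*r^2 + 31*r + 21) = -r^3 - 10*r^2 - 39*r - 21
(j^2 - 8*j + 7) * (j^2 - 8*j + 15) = j^4 - 16*j^3 + 86*j^2 - 176*j + 105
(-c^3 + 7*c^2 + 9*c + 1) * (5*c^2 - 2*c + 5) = -5*c^5 + 37*c^4 + 26*c^3 + 22*c^2 + 43*c + 5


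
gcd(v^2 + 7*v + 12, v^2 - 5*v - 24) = v + 3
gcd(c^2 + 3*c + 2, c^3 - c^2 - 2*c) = c + 1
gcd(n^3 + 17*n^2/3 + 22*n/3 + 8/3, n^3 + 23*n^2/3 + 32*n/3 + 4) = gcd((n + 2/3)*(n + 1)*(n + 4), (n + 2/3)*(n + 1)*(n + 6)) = n^2 + 5*n/3 + 2/3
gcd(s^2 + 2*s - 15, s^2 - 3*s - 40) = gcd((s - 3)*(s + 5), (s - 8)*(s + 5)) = s + 5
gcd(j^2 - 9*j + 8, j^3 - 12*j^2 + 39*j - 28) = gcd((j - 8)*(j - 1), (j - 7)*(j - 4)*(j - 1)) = j - 1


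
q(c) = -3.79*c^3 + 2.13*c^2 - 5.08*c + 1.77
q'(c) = -11.37*c^2 + 4.26*c - 5.08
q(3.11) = -107.43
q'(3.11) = -101.80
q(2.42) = -51.76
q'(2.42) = -61.36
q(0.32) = 0.24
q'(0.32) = -4.88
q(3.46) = -147.30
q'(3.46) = -126.46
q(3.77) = -190.19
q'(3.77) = -150.62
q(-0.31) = 3.66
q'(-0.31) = -7.49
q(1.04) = -5.47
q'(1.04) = -12.95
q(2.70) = -71.02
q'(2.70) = -76.47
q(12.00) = -6301.59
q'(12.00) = -1591.24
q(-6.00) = 927.57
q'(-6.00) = -439.96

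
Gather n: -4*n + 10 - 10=-4*n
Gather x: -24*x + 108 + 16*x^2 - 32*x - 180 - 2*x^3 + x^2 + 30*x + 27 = -2*x^3 + 17*x^2 - 26*x - 45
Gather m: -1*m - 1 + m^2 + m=m^2 - 1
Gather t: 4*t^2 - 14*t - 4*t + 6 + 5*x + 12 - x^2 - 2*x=4*t^2 - 18*t - x^2 + 3*x + 18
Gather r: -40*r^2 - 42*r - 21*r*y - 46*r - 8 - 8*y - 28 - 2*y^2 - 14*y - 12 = -40*r^2 + r*(-21*y - 88) - 2*y^2 - 22*y - 48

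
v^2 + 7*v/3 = v*(v + 7/3)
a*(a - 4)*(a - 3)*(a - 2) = a^4 - 9*a^3 + 26*a^2 - 24*a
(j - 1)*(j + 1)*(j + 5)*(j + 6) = j^4 + 11*j^3 + 29*j^2 - 11*j - 30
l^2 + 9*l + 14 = (l + 2)*(l + 7)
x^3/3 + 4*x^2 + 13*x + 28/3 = (x/3 + 1/3)*(x + 4)*(x + 7)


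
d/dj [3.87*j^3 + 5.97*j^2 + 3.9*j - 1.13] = 11.61*j^2 + 11.94*j + 3.9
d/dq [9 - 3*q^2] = -6*q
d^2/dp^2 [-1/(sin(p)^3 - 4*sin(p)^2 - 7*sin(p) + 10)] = (9*sin(p)^5 - 35*sin(p)^4 + 3*sin(p)^3 + 61*sin(p)^2 + 216*sin(p) + 178)/((sin(p) - 5)^3*(sin(p) - 1)^2*(sin(p) + 2)^3)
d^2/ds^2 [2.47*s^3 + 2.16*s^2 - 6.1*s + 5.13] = 14.82*s + 4.32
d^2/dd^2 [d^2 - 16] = 2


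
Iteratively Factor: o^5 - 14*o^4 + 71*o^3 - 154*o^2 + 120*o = (o - 3)*(o^4 - 11*o^3 + 38*o^2 - 40*o) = (o - 4)*(o - 3)*(o^3 - 7*o^2 + 10*o) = (o - 5)*(o - 4)*(o - 3)*(o^2 - 2*o) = (o - 5)*(o - 4)*(o - 3)*(o - 2)*(o)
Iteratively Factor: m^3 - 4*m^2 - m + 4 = (m - 4)*(m^2 - 1) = (m - 4)*(m + 1)*(m - 1)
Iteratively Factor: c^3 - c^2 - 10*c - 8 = (c + 1)*(c^2 - 2*c - 8) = (c - 4)*(c + 1)*(c + 2)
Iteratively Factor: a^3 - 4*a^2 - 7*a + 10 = (a + 2)*(a^2 - 6*a + 5) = (a - 5)*(a + 2)*(a - 1)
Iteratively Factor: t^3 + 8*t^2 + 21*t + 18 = (t + 3)*(t^2 + 5*t + 6) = (t + 2)*(t + 3)*(t + 3)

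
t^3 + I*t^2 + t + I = (t - I)*(t + I)^2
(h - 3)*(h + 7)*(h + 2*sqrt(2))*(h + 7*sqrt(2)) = h^4 + 4*h^3 + 9*sqrt(2)*h^3 + 7*h^2 + 36*sqrt(2)*h^2 - 189*sqrt(2)*h + 112*h - 588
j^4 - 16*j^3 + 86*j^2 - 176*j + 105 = (j - 7)*(j - 5)*(j - 3)*(j - 1)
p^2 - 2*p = p*(p - 2)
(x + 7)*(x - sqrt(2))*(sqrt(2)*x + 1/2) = sqrt(2)*x^3 - 3*x^2/2 + 7*sqrt(2)*x^2 - 21*x/2 - sqrt(2)*x/2 - 7*sqrt(2)/2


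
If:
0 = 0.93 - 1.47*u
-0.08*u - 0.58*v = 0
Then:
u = 0.63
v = -0.09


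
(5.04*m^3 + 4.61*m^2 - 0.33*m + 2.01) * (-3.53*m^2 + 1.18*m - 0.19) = -17.7912*m^5 - 10.3261*m^4 + 5.6471*m^3 - 8.3606*m^2 + 2.4345*m - 0.3819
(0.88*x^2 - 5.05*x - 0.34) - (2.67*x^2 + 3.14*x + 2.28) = -1.79*x^2 - 8.19*x - 2.62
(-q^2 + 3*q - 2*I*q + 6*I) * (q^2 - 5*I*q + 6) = -q^4 + 3*q^3 + 3*I*q^3 - 16*q^2 - 9*I*q^2 + 48*q - 12*I*q + 36*I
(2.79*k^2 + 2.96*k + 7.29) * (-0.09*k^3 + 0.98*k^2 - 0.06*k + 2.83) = -0.2511*k^5 + 2.4678*k^4 + 2.0773*k^3 + 14.8623*k^2 + 7.9394*k + 20.6307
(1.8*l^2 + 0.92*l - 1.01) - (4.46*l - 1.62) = 1.8*l^2 - 3.54*l + 0.61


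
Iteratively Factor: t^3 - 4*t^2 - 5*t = (t + 1)*(t^2 - 5*t) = (t - 5)*(t + 1)*(t)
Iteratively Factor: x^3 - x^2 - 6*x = (x)*(x^2 - x - 6) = x*(x + 2)*(x - 3)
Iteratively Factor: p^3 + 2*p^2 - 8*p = (p)*(p^2 + 2*p - 8) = p*(p - 2)*(p + 4)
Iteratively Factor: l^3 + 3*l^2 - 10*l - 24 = (l + 4)*(l^2 - l - 6) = (l - 3)*(l + 4)*(l + 2)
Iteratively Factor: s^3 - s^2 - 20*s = (s - 5)*(s^2 + 4*s) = (s - 5)*(s + 4)*(s)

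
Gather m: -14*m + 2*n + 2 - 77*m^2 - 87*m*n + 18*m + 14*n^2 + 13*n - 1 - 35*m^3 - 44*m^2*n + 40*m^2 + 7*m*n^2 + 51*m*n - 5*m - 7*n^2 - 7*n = -35*m^3 + m^2*(-44*n - 37) + m*(7*n^2 - 36*n - 1) + 7*n^2 + 8*n + 1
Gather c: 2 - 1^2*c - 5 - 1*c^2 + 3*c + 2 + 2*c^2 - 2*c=c^2 - 1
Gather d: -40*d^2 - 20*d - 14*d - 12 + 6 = -40*d^2 - 34*d - 6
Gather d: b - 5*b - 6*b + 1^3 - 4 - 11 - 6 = -10*b - 20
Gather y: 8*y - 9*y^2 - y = -9*y^2 + 7*y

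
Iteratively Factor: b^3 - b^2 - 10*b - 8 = (b + 1)*(b^2 - 2*b - 8) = (b - 4)*(b + 1)*(b + 2)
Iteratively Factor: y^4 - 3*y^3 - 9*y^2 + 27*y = (y)*(y^3 - 3*y^2 - 9*y + 27) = y*(y - 3)*(y^2 - 9) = y*(y - 3)*(y + 3)*(y - 3)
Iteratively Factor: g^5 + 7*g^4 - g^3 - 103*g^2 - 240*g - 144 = (g + 3)*(g^4 + 4*g^3 - 13*g^2 - 64*g - 48) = (g - 4)*(g + 3)*(g^3 + 8*g^2 + 19*g + 12) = (g - 4)*(g + 3)^2*(g^2 + 5*g + 4) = (g - 4)*(g + 3)^2*(g + 4)*(g + 1)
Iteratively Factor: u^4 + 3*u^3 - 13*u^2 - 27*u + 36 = (u - 1)*(u^3 + 4*u^2 - 9*u - 36) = (u - 3)*(u - 1)*(u^2 + 7*u + 12) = (u - 3)*(u - 1)*(u + 3)*(u + 4)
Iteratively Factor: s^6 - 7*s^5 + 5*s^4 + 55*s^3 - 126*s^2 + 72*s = (s)*(s^5 - 7*s^4 + 5*s^3 + 55*s^2 - 126*s + 72) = s*(s - 4)*(s^4 - 3*s^3 - 7*s^2 + 27*s - 18) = s*(s - 4)*(s - 3)*(s^3 - 7*s + 6) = s*(s - 4)*(s - 3)*(s + 3)*(s^2 - 3*s + 2) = s*(s - 4)*(s - 3)*(s - 2)*(s + 3)*(s - 1)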